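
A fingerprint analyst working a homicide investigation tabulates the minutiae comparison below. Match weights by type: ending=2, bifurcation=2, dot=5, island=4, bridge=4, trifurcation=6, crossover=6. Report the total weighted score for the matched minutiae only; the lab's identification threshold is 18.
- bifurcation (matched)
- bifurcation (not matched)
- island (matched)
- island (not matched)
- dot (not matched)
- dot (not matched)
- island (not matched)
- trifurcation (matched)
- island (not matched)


Weighted minutiae match score:
  bifurcation: matched, +2 (running total 2)
  bifurcation: not matched, +0
  island: matched, +4 (running total 6)
  island: not matched, +0
  dot: not matched, +0
  dot: not matched, +0
  island: not matched, +0
  trifurcation: matched, +6 (running total 12)
  island: not matched, +0
Total score = 12
Threshold = 18; verdict = inconclusive

12


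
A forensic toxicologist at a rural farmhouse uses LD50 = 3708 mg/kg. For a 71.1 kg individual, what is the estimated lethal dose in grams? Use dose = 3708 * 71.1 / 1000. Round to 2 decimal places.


Lethal dose calculation:
Lethal dose = LD50 * body_weight / 1000
= 3708 * 71.1 / 1000
= 263638.8 / 1000
= 263.64 g

263.64


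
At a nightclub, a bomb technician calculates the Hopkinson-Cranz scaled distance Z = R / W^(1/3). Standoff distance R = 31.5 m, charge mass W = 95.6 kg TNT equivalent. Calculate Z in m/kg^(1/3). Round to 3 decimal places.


Scaled distance calculation:
W^(1/3) = 95.6^(1/3) = 4.572489
Z = R / W^(1/3) = 31.5 / 4.572489
Z = 6.889 m/kg^(1/3)

6.889


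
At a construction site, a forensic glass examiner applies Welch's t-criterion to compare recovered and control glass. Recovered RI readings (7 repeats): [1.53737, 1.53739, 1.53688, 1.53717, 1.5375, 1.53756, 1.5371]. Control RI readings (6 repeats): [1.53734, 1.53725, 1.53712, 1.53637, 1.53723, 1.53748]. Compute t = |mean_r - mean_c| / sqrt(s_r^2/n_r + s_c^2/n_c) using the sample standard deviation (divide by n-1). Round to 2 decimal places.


Welch's t-criterion for glass RI comparison:
Recovered mean = sum / n_r = 10.76097 / 7 = 1.5372814
Control mean = sum / n_c = 9.22279 / 6 = 1.5371317
Recovered sample variance s_r^2 = 5.8581e-08
Control sample variance s_c^2 = 1.53737e-07
Welch SE (unpooled) = sqrt(s_r^2/n_r + s_c^2/n_c) = sqrt(8.36871e-09 + 2.56228e-08) = sqrt(3.39915e-08) = 0.000184368
|mean_r - mean_c| = 0.000149762
t = 0.000149762 / 0.000184368 = 0.81

0.81


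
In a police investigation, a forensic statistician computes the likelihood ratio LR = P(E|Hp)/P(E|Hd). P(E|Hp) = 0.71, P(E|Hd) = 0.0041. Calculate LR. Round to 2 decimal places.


Likelihood ratio calculation:
LR = P(E|Hp) / P(E|Hd)
LR = 0.71 / 0.0041
LR = 173.17

173.17


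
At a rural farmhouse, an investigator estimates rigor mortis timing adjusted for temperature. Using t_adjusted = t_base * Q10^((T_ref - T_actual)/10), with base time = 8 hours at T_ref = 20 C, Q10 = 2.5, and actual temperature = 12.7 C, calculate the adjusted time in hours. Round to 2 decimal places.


Rigor mortis time adjustment:
Exponent = (T_ref - T_actual) / 10 = (20 - 12.7) / 10 = 0.73
Q10 factor = 2.5^0.73 = 1.95207
t_adjusted = 8 * 1.95207 = 15.62 hours

15.62


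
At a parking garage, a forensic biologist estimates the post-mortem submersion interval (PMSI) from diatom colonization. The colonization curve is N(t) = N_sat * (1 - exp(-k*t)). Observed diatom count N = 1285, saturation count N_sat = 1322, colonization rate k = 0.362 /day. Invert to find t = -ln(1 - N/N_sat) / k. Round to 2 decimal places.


PMSI from diatom colonization curve:
N / N_sat = 1285 / 1322 = 0.972012
1 - N/N_sat = 0.027988
ln(1 - N/N_sat) = -3.575979
t = -ln(1 - N/N_sat) / k = -(-3.575979) / 0.362 = 9.88 days

9.88


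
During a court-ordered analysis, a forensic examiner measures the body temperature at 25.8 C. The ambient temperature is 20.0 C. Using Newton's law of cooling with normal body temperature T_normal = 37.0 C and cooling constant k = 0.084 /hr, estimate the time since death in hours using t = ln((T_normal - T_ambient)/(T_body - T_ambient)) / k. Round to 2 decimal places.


Using Newton's law of cooling:
t = ln((T_normal - T_ambient) / (T_body - T_ambient)) / k
T_normal - T_ambient = 17.0
T_body - T_ambient = 5.8
Ratio = 2.931034
ln(ratio) = 1.075355
t = 1.075355 / 0.084 = 12.80 hours

12.80


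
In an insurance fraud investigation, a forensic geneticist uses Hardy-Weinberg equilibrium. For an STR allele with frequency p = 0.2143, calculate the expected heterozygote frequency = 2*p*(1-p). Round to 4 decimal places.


Hardy-Weinberg heterozygote frequency:
q = 1 - p = 1 - 0.2143 = 0.7857
2pq = 2 * 0.2143 * 0.7857 = 0.3368

0.3368


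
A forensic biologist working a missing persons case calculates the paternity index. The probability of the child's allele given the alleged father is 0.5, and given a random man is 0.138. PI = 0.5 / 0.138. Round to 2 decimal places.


Paternity Index calculation:
PI = P(allele|father) / P(allele|random)
PI = 0.5 / 0.138
PI = 3.62

3.62


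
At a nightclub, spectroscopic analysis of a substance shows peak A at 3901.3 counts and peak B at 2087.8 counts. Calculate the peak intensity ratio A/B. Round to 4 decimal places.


Spectral peak ratio:
Peak A = 3901.3 counts
Peak B = 2087.8 counts
Ratio = 3901.3 / 2087.8 = 1.8686

1.8686


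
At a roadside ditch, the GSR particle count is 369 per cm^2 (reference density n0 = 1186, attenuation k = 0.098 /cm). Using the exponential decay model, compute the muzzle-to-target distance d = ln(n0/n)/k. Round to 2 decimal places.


GSR distance calculation:
n0/n = 1186 / 369 = 3.214092
ln(n0/n) = 1.167545
d = 1.167545 / 0.098 = 11.91 cm

11.91


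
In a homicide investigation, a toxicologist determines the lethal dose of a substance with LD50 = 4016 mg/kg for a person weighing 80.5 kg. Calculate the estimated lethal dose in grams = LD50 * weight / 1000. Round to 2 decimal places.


Lethal dose calculation:
Lethal dose = LD50 * body_weight / 1000
= 4016 * 80.5 / 1000
= 323288 / 1000
= 323.29 g

323.29


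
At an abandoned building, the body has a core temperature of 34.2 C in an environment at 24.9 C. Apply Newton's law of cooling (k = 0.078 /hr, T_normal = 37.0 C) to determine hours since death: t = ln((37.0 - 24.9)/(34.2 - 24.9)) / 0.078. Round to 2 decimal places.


Using Newton's law of cooling:
t = ln((T_normal - T_ambient) / (T_body - T_ambient)) / k
T_normal - T_ambient = 12.1
T_body - T_ambient = 9.3
Ratio = 1.301075
ln(ratio) = 0.263191
t = 0.263191 / 0.078 = 3.37 hours

3.37


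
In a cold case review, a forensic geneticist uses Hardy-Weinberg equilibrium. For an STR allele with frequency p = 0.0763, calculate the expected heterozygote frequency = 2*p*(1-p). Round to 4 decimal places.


Hardy-Weinberg heterozygote frequency:
q = 1 - p = 1 - 0.0763 = 0.9237
2pq = 2 * 0.0763 * 0.9237 = 0.1410

0.1410


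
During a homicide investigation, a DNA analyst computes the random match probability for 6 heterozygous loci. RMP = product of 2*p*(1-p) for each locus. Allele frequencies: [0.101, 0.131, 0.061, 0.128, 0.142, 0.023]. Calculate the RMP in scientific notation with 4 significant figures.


Computing RMP for 6 loci:
Locus 1: 2 * 0.101 * 0.899 = 0.181598
Locus 2: 2 * 0.131 * 0.869 = 0.227678
Locus 3: 2 * 0.061 * 0.939 = 0.114558
Locus 4: 2 * 0.128 * 0.872 = 0.223232
Locus 5: 2 * 0.142 * 0.858 = 0.243672
Locus 6: 2 * 0.023 * 0.977 = 0.044942
RMP = 1.158e-05

1.158e-05


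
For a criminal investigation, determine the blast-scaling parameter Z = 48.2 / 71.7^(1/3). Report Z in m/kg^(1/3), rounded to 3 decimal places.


Scaled distance calculation:
W^(1/3) = 71.7^(1/3) = 4.154382
Z = R / W^(1/3) = 48.2 / 4.154382
Z = 11.602 m/kg^(1/3)

11.602


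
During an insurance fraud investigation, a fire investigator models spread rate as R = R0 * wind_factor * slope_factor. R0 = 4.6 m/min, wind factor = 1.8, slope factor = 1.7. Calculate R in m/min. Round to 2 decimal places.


Fire spread rate calculation:
R = R0 * wind_factor * slope_factor
= 4.6 * 1.8 * 1.7
= 8.28 * 1.7
= 14.08 m/min

14.08


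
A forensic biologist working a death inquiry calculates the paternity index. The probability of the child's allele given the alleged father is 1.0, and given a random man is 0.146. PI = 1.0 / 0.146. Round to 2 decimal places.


Paternity Index calculation:
PI = P(allele|father) / P(allele|random)
PI = 1.0 / 0.146
PI = 6.85

6.85


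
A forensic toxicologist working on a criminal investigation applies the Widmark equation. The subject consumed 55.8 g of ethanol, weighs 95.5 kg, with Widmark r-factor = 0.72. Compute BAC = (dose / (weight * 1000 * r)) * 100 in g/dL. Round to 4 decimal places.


Applying the Widmark formula:
BAC = (dose_g / (body_wt * 1000 * r)) * 100
Denominator = 95.5 * 1000 * 0.72 = 68760
BAC = (55.8 / 68760) * 100
BAC = 0.0812 g/dL

0.0812


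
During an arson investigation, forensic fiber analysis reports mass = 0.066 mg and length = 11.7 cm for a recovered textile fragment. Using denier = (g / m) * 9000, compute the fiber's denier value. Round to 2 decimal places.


Denier calculation:
Mass in grams = 0.066 mg / 1000 = 0.000066 g
Length in meters = 11.7 cm / 100 = 0.117 m
Linear density = mass / length = 0.000066 / 0.117 = 0.0005641 g/m
Denier = (g/m) * 9000 = 0.0005641 * 9000 = 5.08

5.08


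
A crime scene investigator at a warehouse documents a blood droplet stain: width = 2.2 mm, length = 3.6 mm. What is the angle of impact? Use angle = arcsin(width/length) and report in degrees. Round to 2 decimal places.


Blood spatter impact angle calculation:
width / length = 2.2 / 3.6 = 0.611111
angle = arcsin(0.611111)
angle = 37.67 degrees

37.67


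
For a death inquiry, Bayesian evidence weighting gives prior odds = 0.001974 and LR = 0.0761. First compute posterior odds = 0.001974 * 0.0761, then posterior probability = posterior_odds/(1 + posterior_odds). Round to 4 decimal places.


Bayesian evidence evaluation:
Posterior odds = prior_odds * LR = 0.001974 * 0.0761 = 0.0001502214
Posterior probability = posterior_odds / (1 + posterior_odds)
= 0.0001502214 / (1 + 0.0001502214)
= 0.0001502214 / 1.0001502214
= 0.0002

0.0002


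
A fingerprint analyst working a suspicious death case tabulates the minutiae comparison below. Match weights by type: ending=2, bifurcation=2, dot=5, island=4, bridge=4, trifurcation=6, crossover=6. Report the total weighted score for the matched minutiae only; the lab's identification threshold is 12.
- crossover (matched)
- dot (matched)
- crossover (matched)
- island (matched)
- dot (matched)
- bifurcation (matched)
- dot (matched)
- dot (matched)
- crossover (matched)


Weighted minutiae match score:
  crossover: matched, +6 (running total 6)
  dot: matched, +5 (running total 11)
  crossover: matched, +6 (running total 17)
  island: matched, +4 (running total 21)
  dot: matched, +5 (running total 26)
  bifurcation: matched, +2 (running total 28)
  dot: matched, +5 (running total 33)
  dot: matched, +5 (running total 38)
  crossover: matched, +6 (running total 44)
Total score = 44
Threshold = 12; verdict = identification

44


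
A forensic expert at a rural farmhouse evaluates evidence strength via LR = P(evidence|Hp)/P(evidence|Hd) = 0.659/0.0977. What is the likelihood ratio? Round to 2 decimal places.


Likelihood ratio calculation:
LR = P(E|Hp) / P(E|Hd)
LR = 0.659 / 0.0977
LR = 6.75

6.75


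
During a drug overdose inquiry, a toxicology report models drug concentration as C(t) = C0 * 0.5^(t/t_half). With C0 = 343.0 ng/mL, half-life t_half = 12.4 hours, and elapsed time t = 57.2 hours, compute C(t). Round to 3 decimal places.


Drug concentration decay:
Number of half-lives = t / t_half = 57.2 / 12.4 = 4.612903
Decay factor = 0.5^4.612903 = 0.04086748
C(t) = 343.0 * 0.04086748 = 14.018 ng/mL

14.018


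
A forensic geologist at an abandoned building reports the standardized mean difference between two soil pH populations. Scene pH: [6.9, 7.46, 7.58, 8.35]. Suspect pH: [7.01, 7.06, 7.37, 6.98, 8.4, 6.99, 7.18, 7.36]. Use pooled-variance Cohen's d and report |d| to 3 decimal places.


Pooled-variance Cohen's d for soil pH comparison:
Scene mean = 30.29 / 4 = 7.5725
Suspect mean = 58.35 / 8 = 7.29375
Scene sample variance s_s^2 = 0.356492
Suspect sample variance s_c^2 = 0.224684
Pooled variance = ((n_s-1)*s_s^2 + (n_c-1)*s_c^2) / (n_s + n_c - 2) = 0.264226
Pooled SD = sqrt(0.264226) = 0.514029
Mean difference = 0.27875
|d| = |0.27875| / 0.514029 = 0.542

0.542


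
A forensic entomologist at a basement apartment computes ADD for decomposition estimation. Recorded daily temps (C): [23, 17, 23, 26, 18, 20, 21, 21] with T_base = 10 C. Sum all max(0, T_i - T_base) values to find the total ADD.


Computing ADD day by day:
Day 1: max(0, 23 - 10) = 13
Day 2: max(0, 17 - 10) = 7
Day 3: max(0, 23 - 10) = 13
Day 4: max(0, 26 - 10) = 16
Day 5: max(0, 18 - 10) = 8
Day 6: max(0, 20 - 10) = 10
Day 7: max(0, 21 - 10) = 11
Day 8: max(0, 21 - 10) = 11
Total ADD = 89

89


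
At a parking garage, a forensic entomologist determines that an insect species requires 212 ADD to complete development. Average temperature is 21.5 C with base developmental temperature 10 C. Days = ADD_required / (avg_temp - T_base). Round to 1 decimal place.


Insect development time:
Effective temperature = avg_temp - T_base = 21.5 - 10 = 11.5 C
Days = ADD / effective_temp = 212 / 11.5 = 18.4 days

18.4


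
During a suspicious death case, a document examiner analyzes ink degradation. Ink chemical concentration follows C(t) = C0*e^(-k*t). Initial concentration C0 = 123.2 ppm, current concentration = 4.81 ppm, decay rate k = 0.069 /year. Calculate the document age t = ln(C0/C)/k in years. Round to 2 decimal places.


Document age estimation:
C0/C = 123.2 / 4.81 = 25.613306
ln(C0/C) = 3.243112
t = 3.243112 / 0.069 = 47.00 years

47.00


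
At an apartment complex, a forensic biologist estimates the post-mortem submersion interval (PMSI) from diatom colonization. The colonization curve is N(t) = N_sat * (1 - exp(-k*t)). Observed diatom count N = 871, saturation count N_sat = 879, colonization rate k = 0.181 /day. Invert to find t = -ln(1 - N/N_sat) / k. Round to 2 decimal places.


PMSI from diatom colonization curve:
N / N_sat = 871 / 879 = 0.990899
1 - N/N_sat = 0.009101
ln(1 - N/N_sat) = -4.699371
t = -ln(1 - N/N_sat) / k = -(-4.699371) / 0.181 = 25.96 days

25.96


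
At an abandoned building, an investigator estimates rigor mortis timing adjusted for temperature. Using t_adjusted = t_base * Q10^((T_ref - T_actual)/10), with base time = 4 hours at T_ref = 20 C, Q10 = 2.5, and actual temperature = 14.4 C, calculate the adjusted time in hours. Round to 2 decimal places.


Rigor mortis time adjustment:
Exponent = (T_ref - T_actual) / 10 = (20 - 14.4) / 10 = 0.56
Q10 factor = 2.5^0.56 = 1.6705
t_adjusted = 4 * 1.6705 = 6.68 hours

6.68


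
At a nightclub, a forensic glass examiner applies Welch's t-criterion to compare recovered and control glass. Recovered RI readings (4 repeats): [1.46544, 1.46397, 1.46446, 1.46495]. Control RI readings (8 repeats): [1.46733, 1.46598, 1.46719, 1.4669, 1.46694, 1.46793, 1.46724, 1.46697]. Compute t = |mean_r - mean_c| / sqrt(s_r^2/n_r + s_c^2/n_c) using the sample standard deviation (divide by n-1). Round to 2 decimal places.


Welch's t-criterion for glass RI comparison:
Recovered mean = sum / n_r = 5.85882 / 4 = 1.464705
Control mean = sum / n_c = 11.73648 / 8 = 1.46706
Recovered sample variance s_r^2 = 4.00167e-07
Control sample variance s_c^2 = 2.99086e-07
Welch SE (unpooled) = sqrt(s_r^2/n_r + s_c^2/n_c) = sqrt(1.00042e-07 + 3.73857e-08) = sqrt(1.37428e-07) = 0.000370713
|mean_r - mean_c| = 0.002355
t = 0.002355 / 0.000370713 = 6.35

6.35


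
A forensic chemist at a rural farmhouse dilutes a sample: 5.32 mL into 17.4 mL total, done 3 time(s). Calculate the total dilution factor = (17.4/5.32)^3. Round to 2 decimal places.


Dilution factor calculation:
Single dilution = V_total / V_sample = 17.4 / 5.32 ≈ 3.270677
Number of dilutions = 3
Total DF = (17.4 / 5.32)^3 (full precision, rounded at the end) = 34.99

34.99


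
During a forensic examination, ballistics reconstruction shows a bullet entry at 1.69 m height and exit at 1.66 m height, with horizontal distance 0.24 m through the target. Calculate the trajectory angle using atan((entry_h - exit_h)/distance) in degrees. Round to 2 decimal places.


Bullet trajectory angle:
Height difference = 1.69 - 1.66 = 0.03 m
angle = atan(0.03 / 0.24)
angle = atan(0.125)
angle = 7.13 degrees

7.13


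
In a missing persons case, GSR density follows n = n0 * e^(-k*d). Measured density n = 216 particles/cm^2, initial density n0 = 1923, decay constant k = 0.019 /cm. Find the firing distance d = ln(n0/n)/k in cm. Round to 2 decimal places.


GSR distance calculation:
n0/n = 1923 / 216 = 8.902778
ln(n0/n) = 2.186363
d = 2.186363 / 0.019 = 115.07 cm

115.07


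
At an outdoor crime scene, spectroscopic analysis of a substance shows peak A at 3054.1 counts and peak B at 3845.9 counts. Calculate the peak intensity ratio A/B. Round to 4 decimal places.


Spectral peak ratio:
Peak A = 3054.1 counts
Peak B = 3845.9 counts
Ratio = 3054.1 / 3845.9 = 0.7941

0.7941


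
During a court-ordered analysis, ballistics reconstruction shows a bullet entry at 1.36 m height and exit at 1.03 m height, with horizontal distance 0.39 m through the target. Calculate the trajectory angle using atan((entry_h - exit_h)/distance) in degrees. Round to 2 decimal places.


Bullet trajectory angle:
Height difference = 1.36 - 1.03 = 0.33 m
angle = atan(0.33 / 0.39)
angle = atan(0.846154)
angle = 40.24 degrees

40.24


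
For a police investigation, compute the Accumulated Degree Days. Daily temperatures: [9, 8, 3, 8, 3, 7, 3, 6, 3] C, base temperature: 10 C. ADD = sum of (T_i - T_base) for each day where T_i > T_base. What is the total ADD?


Computing ADD day by day:
Day 1: max(0, 9 - 10) = 0
Day 2: max(0, 8 - 10) = 0
Day 3: max(0, 3 - 10) = 0
Day 4: max(0, 8 - 10) = 0
Day 5: max(0, 3 - 10) = 0
Day 6: max(0, 7 - 10) = 0
Day 7: max(0, 3 - 10) = 0
Day 8: max(0, 6 - 10) = 0
Day 9: max(0, 3 - 10) = 0
Total ADD = 0

0


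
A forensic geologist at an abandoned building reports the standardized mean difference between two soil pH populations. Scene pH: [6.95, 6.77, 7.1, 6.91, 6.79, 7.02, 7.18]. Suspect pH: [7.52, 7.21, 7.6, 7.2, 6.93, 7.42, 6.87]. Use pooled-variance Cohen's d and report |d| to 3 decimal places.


Pooled-variance Cohen's d for soil pH comparison:
Scene mean = 48.72 / 7 = 6.96
Suspect mean = 50.75 / 7 = 7.25
Scene sample variance s_s^2 = 0.0232
Suspect sample variance s_c^2 = 0.0792
Pooled variance = ((n_s-1)*s_s^2 + (n_c-1)*s_c^2) / (n_s + n_c - 2) = 0.0512
Pooled SD = sqrt(0.0512) = 0.226274
Mean difference = -0.29
|d| = |-0.29| / 0.226274 = 1.282

1.282


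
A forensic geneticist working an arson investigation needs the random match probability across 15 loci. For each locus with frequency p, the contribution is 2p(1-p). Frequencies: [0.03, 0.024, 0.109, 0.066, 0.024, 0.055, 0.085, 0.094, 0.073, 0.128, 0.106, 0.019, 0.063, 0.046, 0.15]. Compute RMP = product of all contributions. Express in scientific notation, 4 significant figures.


Computing RMP for 15 loci:
Locus 1: 2 * 0.03 * 0.97 = 0.0582
Locus 2: 2 * 0.024 * 0.976 = 0.046848
Locus 3: 2 * 0.109 * 0.891 = 0.194238
Locus 4: 2 * 0.066 * 0.934 = 0.123288
Locus 5: 2 * 0.024 * 0.976 = 0.046848
Locus 6: 2 * 0.055 * 0.945 = 0.10395
Locus 7: 2 * 0.085 * 0.915 = 0.15555
Locus 8: 2 * 0.094 * 0.906 = 0.170328
Locus 9: 2 * 0.073 * 0.927 = 0.135342
Locus 10: 2 * 0.128 * 0.872 = 0.223232
Locus 11: 2 * 0.106 * 0.894 = 0.189528
Locus 12: 2 * 0.019 * 0.981 = 0.037278
Locus 13: 2 * 0.063 * 0.937 = 0.118062
Locus 14: 2 * 0.046 * 0.954 = 0.087768
Locus 15: 2 * 0.15 * 0.85 = 0.255
RMP = 4.752e-15

4.752e-15


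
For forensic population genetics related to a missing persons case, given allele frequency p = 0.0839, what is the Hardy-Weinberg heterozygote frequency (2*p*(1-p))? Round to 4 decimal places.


Hardy-Weinberg heterozygote frequency:
q = 1 - p = 1 - 0.0839 = 0.9161
2pq = 2 * 0.0839 * 0.9161 = 0.1537

0.1537


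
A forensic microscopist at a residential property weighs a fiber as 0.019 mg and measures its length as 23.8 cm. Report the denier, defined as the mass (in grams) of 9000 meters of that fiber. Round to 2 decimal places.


Denier calculation:
Mass in grams = 0.019 mg / 1000 = 0.000019 g
Length in meters = 23.8 cm / 100 = 0.238 m
Linear density = mass / length = 0.000019 / 0.238 = 0.00007983 g/m
Denier = (g/m) * 9000 = 0.00007983 * 9000 = 0.72

0.72


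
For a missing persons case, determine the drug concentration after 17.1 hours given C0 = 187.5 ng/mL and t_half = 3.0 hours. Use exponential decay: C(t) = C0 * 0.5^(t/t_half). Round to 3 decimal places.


Drug concentration decay:
Number of half-lives = t / t_half = 17.1 / 3.0 = 5.7
Decay factor = 0.5^5.7 = 0.01923663
C(t) = 187.5 * 0.01923663 = 3.607 ng/mL

3.607


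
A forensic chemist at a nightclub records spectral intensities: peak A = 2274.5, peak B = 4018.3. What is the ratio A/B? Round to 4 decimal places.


Spectral peak ratio:
Peak A = 2274.5 counts
Peak B = 4018.3 counts
Ratio = 2274.5 / 4018.3 = 0.5660

0.5660


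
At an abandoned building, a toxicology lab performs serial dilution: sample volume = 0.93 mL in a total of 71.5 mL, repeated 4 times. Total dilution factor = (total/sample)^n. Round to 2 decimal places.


Dilution factor calculation:
Single dilution = V_total / V_sample = 71.5 / 0.93 ≈ 76.88172
Number of dilutions = 4
Total DF = (71.5 / 0.93)^4 (full precision, rounded at the end) = 34937544.07

34937544.07


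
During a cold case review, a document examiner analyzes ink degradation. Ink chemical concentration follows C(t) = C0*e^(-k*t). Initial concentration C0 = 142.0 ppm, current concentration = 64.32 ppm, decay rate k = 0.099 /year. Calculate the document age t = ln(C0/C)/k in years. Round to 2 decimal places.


Document age estimation:
C0/C = 142.0 / 64.32 = 2.207711
ln(C0/C) = 0.791956
t = 0.791956 / 0.099 = 8.00 years

8.00


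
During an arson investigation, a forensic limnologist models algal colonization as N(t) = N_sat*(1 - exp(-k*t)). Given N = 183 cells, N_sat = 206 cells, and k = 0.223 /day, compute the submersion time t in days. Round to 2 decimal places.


PMSI from diatom colonization curve:
N / N_sat = 183 / 206 = 0.88835
1 - N/N_sat = 0.11165
ln(1 - N/N_sat) = -2.192386
t = -ln(1 - N/N_sat) / k = -(-2.192386) / 0.223 = 9.83 days

9.83


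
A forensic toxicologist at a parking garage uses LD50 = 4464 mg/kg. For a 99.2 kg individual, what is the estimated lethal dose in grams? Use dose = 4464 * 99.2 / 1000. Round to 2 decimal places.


Lethal dose calculation:
Lethal dose = LD50 * body_weight / 1000
= 4464 * 99.2 / 1000
= 442828.8 / 1000
= 442.83 g

442.83


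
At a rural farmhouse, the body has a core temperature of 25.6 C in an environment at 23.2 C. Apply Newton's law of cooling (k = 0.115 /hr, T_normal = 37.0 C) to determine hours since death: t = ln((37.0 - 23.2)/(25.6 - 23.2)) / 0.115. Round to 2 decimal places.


Using Newton's law of cooling:
t = ln((T_normal - T_ambient) / (T_body - T_ambient)) / k
T_normal - T_ambient = 13.8
T_body - T_ambient = 2.4
Ratio = 5.75
ln(ratio) = 1.7492
t = 1.7492 / 0.115 = 15.21 hours

15.21


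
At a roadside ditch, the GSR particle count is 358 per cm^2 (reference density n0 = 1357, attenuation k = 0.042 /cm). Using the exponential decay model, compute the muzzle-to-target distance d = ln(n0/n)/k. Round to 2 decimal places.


GSR distance calculation:
n0/n = 1357 / 358 = 3.790503
ln(n0/n) = 1.332499
d = 1.332499 / 0.042 = 31.73 cm

31.73


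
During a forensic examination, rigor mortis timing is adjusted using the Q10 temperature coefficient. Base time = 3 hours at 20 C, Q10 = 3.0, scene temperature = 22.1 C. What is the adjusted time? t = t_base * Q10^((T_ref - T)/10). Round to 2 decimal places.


Rigor mortis time adjustment:
Exponent = (T_ref - T_actual) / 10 = (20 - 22.1) / 10 = -0.21
Q10 factor = 3.0^-0.21 = 0.79397
t_adjusted = 3 * 0.79397 = 2.38 hours

2.38


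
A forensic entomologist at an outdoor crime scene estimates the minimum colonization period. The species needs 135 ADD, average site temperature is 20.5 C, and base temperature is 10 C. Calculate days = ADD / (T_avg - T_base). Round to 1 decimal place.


Insect development time:
Effective temperature = avg_temp - T_base = 20.5 - 10 = 10.5 C
Days = ADD / effective_temp = 135 / 10.5 = 12.9 days

12.9


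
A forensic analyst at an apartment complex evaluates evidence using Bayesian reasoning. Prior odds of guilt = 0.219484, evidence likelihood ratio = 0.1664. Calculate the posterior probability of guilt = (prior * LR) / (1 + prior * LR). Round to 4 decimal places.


Bayesian evidence evaluation:
Posterior odds = prior_odds * LR = 0.219484 * 0.1664 = 0.03652214
Posterior probability = posterior_odds / (1 + posterior_odds)
= 0.03652214 / (1 + 0.03652214)
= 0.03652214 / 1.03652214
= 0.0352

0.0352


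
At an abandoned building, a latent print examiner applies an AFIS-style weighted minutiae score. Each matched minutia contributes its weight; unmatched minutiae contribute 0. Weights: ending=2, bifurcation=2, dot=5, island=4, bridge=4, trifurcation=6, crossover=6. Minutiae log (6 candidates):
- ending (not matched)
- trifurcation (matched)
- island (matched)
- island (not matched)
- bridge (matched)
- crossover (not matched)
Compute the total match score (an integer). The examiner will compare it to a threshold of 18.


Weighted minutiae match score:
  ending: not matched, +0
  trifurcation: matched, +6 (running total 6)
  island: matched, +4 (running total 10)
  island: not matched, +0
  bridge: matched, +4 (running total 14)
  crossover: not matched, +0
Total score = 14
Threshold = 18; verdict = inconclusive

14


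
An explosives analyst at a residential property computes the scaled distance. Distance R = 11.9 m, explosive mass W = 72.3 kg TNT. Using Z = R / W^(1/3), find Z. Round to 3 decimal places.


Scaled distance calculation:
W^(1/3) = 72.3^(1/3) = 4.165938
Z = R / W^(1/3) = 11.9 / 4.165938
Z = 2.856 m/kg^(1/3)

2.856


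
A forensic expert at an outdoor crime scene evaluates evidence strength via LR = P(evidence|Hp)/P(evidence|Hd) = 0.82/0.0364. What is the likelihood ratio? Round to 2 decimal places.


Likelihood ratio calculation:
LR = P(E|Hp) / P(E|Hd)
LR = 0.82 / 0.0364
LR = 22.53

22.53


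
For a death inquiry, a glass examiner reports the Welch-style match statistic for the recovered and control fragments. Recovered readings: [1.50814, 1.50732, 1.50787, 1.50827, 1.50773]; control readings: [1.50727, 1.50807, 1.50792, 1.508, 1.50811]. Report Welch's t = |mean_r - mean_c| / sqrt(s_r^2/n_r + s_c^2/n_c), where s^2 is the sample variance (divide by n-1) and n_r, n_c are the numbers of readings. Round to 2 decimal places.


Welch's t-criterion for glass RI comparison:
Recovered mean = sum / n_r = 7.53933 / 5 = 1.507866
Control mean = sum / n_c = 7.53937 / 5 = 1.507874
Recovered sample variance s_r^2 = 1.3873e-07
Control sample variance s_c^2 = 1.1923e-07
Welch SE (unpooled) = sqrt(s_r^2/n_r + s_c^2/n_c) = sqrt(2.7746e-08 + 2.3846e-08) = sqrt(5.1592e-08) = 0.000227139
|mean_r - mean_c| = 8e-06
t = 8e-06 / 0.000227139 = 0.04

0.04


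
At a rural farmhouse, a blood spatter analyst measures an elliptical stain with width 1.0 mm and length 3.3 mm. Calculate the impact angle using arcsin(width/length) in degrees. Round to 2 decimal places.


Blood spatter impact angle calculation:
width / length = 1.0 / 3.3 = 0.30303
angle = arcsin(0.30303)
angle = 17.64 degrees

17.64


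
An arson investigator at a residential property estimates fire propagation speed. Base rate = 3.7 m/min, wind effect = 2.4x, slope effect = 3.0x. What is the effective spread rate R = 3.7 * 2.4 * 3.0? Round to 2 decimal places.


Fire spread rate calculation:
R = R0 * wind_factor * slope_factor
= 3.7 * 2.4 * 3.0
= 8.88 * 3.0
= 26.64 m/min

26.64


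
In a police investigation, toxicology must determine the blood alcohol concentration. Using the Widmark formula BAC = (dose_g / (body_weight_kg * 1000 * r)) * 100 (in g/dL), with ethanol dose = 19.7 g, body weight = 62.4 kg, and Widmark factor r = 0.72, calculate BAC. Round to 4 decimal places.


Applying the Widmark formula:
BAC = (dose_g / (body_wt * 1000 * r)) * 100
Denominator = 62.4 * 1000 * 0.72 = 44928
BAC = (19.7 / 44928) * 100
BAC = 0.0438 g/dL

0.0438


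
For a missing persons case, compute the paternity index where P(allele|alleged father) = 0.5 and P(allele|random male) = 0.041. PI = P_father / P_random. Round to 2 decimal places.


Paternity Index calculation:
PI = P(allele|father) / P(allele|random)
PI = 0.5 / 0.041
PI = 12.20

12.20


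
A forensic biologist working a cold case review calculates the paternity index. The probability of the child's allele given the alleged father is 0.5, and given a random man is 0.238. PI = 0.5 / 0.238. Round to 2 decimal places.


Paternity Index calculation:
PI = P(allele|father) / P(allele|random)
PI = 0.5 / 0.238
PI = 2.10

2.10


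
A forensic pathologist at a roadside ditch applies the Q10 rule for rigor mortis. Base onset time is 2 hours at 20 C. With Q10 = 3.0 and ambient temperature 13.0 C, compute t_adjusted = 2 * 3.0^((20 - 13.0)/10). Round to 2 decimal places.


Rigor mortis time adjustment:
Exponent = (T_ref - T_actual) / 10 = (20 - 13.0) / 10 = 0.7
Q10 factor = 3.0^0.7 = 2.15767
t_adjusted = 2 * 2.15767 = 4.32 hours

4.32


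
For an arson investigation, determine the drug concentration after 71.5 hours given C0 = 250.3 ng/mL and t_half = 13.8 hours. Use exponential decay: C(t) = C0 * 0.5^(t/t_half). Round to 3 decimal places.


Drug concentration decay:
Number of half-lives = t / t_half = 71.5 / 13.8 = 5.181159
Decay factor = 0.5^5.181159 = 0.02756232
C(t) = 250.3 * 0.02756232 = 6.899 ng/mL

6.899


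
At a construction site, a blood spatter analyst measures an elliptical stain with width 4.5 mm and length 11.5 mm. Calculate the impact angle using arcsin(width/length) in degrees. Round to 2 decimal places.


Blood spatter impact angle calculation:
width / length = 4.5 / 11.5 = 0.391304
angle = arcsin(0.391304)
angle = 23.04 degrees

23.04


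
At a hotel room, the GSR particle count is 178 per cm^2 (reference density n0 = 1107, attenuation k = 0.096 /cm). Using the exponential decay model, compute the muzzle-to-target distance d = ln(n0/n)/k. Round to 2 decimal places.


GSR distance calculation:
n0/n = 1107 / 178 = 6.219101
ln(n0/n) = 1.827625
d = 1.827625 / 0.096 = 19.04 cm

19.04


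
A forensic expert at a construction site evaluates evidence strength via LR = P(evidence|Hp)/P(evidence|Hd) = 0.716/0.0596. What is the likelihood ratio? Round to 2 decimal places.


Likelihood ratio calculation:
LR = P(E|Hp) / P(E|Hd)
LR = 0.716 / 0.0596
LR = 12.01

12.01


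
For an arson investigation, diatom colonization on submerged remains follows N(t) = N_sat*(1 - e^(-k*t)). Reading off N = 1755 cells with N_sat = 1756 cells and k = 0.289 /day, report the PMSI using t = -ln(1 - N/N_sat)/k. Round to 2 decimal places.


PMSI from diatom colonization curve:
N / N_sat = 1755 / 1756 = 0.999431
1 - N/N_sat = 0.000569
ln(1 - N/N_sat) = -7.47163
t = -ln(1 - N/N_sat) / k = -(-7.47163) / 0.289 = 25.85 days

25.85


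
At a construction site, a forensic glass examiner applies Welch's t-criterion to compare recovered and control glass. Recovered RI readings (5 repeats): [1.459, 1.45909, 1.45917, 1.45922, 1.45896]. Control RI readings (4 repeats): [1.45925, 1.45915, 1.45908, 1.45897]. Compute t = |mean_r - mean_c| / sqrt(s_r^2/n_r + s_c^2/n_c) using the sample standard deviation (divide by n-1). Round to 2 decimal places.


Welch's t-criterion for glass RI comparison:
Recovered mean = sum / n_r = 7.29544 / 5 = 1.459088
Control mean = sum / n_c = 5.83645 / 4 = 1.4591125
Recovered sample variance s_r^2 = 1.207e-08
Control sample variance s_c^2 = 1.38917e-08
Welch SE (unpooled) = sqrt(s_r^2/n_r + s_c^2/n_c) = sqrt(2.414e-09 + 3.47292e-09) = sqrt(5.88692e-09) = 7.67263e-05
|mean_r - mean_c| = 2.45e-05
t = 2.45e-05 / 7.67263e-05 = 0.32

0.32


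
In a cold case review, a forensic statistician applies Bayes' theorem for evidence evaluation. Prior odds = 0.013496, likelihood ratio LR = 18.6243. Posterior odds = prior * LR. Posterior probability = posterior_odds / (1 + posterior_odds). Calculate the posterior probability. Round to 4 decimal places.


Bayesian evidence evaluation:
Posterior odds = prior_odds * LR = 0.013496 * 18.6243 = 0.2513536
Posterior probability = posterior_odds / (1 + posterior_odds)
= 0.2513536 / (1 + 0.2513536)
= 0.2513536 / 1.2513536
= 0.2009

0.2009


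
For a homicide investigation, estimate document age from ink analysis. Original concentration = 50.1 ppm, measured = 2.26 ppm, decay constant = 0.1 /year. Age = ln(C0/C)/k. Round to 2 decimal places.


Document age estimation:
C0/C = 50.1 / 2.26 = 22.168142
ln(C0/C) = 3.098656
t = 3.098656 / 0.1 = 30.99 years

30.99


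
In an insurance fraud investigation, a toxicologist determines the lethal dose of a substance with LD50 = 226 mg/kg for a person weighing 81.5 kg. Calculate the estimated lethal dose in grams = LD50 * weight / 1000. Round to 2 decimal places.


Lethal dose calculation:
Lethal dose = LD50 * body_weight / 1000
= 226 * 81.5 / 1000
= 18419 / 1000
= 18.42 g

18.42


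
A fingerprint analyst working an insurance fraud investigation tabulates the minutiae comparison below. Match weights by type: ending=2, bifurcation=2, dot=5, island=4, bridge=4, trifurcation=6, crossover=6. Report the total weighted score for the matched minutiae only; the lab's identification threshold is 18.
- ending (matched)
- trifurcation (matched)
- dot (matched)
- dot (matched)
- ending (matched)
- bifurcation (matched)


Weighted minutiae match score:
  ending: matched, +2 (running total 2)
  trifurcation: matched, +6 (running total 8)
  dot: matched, +5 (running total 13)
  dot: matched, +5 (running total 18)
  ending: matched, +2 (running total 20)
  bifurcation: matched, +2 (running total 22)
Total score = 22
Threshold = 18; verdict = identification

22


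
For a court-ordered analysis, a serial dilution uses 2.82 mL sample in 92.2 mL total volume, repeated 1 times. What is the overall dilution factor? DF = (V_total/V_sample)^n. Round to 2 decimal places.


Dilution factor calculation:
Single dilution = V_total / V_sample = 92.2 / 2.82 ≈ 32.695035
Number of dilutions = 1
Total DF = (92.2 / 2.82)^1 (full precision, rounded at the end) = 32.70

32.70


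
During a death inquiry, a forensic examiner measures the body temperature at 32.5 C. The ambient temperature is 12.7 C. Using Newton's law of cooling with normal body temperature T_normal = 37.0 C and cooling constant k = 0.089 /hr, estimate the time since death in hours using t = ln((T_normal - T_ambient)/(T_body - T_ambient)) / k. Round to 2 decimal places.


Using Newton's law of cooling:
t = ln((T_normal - T_ambient) / (T_body - T_ambient)) / k
T_normal - T_ambient = 24.3
T_body - T_ambient = 19.8
Ratio = 1.227273
ln(ratio) = 0.204795
t = 0.204795 / 0.089 = 2.30 hours

2.30


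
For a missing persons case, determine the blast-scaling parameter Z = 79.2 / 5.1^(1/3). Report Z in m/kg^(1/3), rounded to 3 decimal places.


Scaled distance calculation:
W^(1/3) = 5.1^(1/3) = 1.721301
Z = R / W^(1/3) = 79.2 / 1.721301
Z = 46.012 m/kg^(1/3)

46.012


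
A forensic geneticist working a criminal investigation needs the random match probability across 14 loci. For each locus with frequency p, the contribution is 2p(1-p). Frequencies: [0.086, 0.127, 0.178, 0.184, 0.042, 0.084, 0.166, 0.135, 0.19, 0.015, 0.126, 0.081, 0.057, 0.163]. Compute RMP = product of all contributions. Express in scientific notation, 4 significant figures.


Computing RMP for 14 loci:
Locus 1: 2 * 0.086 * 0.914 = 0.157208
Locus 2: 2 * 0.127 * 0.873 = 0.221742
Locus 3: 2 * 0.178 * 0.822 = 0.292632
Locus 4: 2 * 0.184 * 0.816 = 0.300288
Locus 5: 2 * 0.042 * 0.958 = 0.080472
Locus 6: 2 * 0.084 * 0.916 = 0.153888
Locus 7: 2 * 0.166 * 0.834 = 0.276888
Locus 8: 2 * 0.135 * 0.865 = 0.23355
Locus 9: 2 * 0.19 * 0.81 = 0.3078
Locus 10: 2 * 0.015 * 0.985 = 0.02955
Locus 11: 2 * 0.126 * 0.874 = 0.220248
Locus 12: 2 * 0.081 * 0.919 = 0.148878
Locus 13: 2 * 0.057 * 0.943 = 0.107502
Locus 14: 2 * 0.163 * 0.837 = 0.272862
RMP = 2.146e-11

2.146e-11


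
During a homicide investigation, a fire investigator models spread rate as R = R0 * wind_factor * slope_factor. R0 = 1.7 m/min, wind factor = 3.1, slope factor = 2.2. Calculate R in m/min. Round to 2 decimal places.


Fire spread rate calculation:
R = R0 * wind_factor * slope_factor
= 1.7 * 3.1 * 2.2
= 5.27 * 2.2
= 11.59 m/min

11.59


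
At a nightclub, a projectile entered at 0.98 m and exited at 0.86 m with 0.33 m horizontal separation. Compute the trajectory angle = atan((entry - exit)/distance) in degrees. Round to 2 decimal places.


Bullet trajectory angle:
Height difference = 0.98 - 0.86 = 0.12 m
angle = atan(0.12 / 0.33)
angle = atan(0.363636)
angle = 19.98 degrees

19.98


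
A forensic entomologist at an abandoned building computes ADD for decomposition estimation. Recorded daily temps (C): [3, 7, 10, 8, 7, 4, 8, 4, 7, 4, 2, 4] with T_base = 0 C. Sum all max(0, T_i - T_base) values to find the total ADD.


Computing ADD day by day:
Day 1: max(0, 3 - 0) = 3
Day 2: max(0, 7 - 0) = 7
Day 3: max(0, 10 - 0) = 10
Day 4: max(0, 8 - 0) = 8
Day 5: max(0, 7 - 0) = 7
Day 6: max(0, 4 - 0) = 4
Day 7: max(0, 8 - 0) = 8
Day 8: max(0, 4 - 0) = 4
Day 9: max(0, 7 - 0) = 7
Day 10: max(0, 4 - 0) = 4
Day 11: max(0, 2 - 0) = 2
Day 12: max(0, 4 - 0) = 4
Total ADD = 68

68


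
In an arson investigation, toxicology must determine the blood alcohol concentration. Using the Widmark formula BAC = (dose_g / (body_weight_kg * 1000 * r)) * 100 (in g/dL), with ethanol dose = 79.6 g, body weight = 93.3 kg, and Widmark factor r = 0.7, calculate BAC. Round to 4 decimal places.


Applying the Widmark formula:
BAC = (dose_g / (body_wt * 1000 * r)) * 100
Denominator = 93.3 * 1000 * 0.7 = 65310
BAC = (79.6 / 65310) * 100
BAC = 0.1219 g/dL

0.1219


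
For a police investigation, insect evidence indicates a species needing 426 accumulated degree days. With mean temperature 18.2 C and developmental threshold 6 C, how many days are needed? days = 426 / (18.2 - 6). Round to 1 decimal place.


Insect development time:
Effective temperature = avg_temp - T_base = 18.2 - 6 = 12.2 C
Days = ADD / effective_temp = 426 / 12.2 = 34.9 days

34.9


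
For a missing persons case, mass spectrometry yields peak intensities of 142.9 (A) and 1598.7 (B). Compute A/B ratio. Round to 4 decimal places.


Spectral peak ratio:
Peak A = 142.9 counts
Peak B = 1598.7 counts
Ratio = 142.9 / 1598.7 = 0.0894

0.0894


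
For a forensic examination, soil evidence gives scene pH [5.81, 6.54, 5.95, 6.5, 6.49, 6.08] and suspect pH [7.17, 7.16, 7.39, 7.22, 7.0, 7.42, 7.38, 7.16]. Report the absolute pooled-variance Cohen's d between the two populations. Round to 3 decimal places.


Pooled-variance Cohen's d for soil pH comparison:
Scene mean = 37.37 / 6 = 6.228333
Suspect mean = 57.9 / 8 = 7.2375
Scene sample variance s_s^2 = 0.102777
Suspect sample variance s_c^2 = 0.02145
Pooled variance = ((n_s-1)*s_s^2 + (n_c-1)*s_c^2) / (n_s + n_c - 2) = 0.055336
Pooled SD = sqrt(0.055336) = 0.235236
Mean difference = -1.009167
|d| = |-1.009167| / 0.235236 = 4.290

4.290


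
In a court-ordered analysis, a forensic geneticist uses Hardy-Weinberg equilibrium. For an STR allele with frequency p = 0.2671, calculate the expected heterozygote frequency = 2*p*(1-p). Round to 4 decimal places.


Hardy-Weinberg heterozygote frequency:
q = 1 - p = 1 - 0.2671 = 0.7329
2pq = 2 * 0.2671 * 0.7329 = 0.3915

0.3915


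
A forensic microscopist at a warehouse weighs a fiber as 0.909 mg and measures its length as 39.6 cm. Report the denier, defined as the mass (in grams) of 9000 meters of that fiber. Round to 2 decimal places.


Denier calculation:
Mass in grams = 0.909 mg / 1000 = 0.000909 g
Length in meters = 39.6 cm / 100 = 0.396 m
Linear density = mass / length = 0.000909 / 0.396 = 0.00229545 g/m
Denier = (g/m) * 9000 = 0.00229545 * 9000 = 20.66

20.66
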